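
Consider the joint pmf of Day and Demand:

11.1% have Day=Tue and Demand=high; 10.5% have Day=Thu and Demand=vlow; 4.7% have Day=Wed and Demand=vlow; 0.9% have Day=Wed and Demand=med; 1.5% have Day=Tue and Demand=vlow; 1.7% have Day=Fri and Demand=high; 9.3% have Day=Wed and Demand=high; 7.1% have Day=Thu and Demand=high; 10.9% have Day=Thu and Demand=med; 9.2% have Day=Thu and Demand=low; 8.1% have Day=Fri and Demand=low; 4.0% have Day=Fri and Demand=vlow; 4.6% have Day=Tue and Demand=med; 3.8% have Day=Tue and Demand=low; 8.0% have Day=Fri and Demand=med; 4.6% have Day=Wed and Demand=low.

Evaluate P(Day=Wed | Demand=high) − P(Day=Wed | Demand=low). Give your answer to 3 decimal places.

0.140

P(Demand=high) = 0.111 + 0.093 + 0.071 + 0.017 = 0.292; P(Day=Wed | Demand=high) = 0.093/0.292 = 0.3185.
P(Demand=low) = 0.038 + 0.046 + 0.092 + 0.081 = 0.257; P(Day=Wed | Demand=low) = 0.046/0.257 = 0.1790.
Difference = 0.140.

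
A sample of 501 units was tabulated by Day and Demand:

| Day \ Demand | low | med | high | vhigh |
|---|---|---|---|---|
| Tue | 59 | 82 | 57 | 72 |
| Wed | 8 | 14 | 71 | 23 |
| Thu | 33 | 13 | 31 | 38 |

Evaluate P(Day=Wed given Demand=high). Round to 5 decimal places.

Total with Demand=high: 57 + 71 + 31 = 159.
P(Day=Wed | Demand=high) = 71/159 = 0.44654.

0.44654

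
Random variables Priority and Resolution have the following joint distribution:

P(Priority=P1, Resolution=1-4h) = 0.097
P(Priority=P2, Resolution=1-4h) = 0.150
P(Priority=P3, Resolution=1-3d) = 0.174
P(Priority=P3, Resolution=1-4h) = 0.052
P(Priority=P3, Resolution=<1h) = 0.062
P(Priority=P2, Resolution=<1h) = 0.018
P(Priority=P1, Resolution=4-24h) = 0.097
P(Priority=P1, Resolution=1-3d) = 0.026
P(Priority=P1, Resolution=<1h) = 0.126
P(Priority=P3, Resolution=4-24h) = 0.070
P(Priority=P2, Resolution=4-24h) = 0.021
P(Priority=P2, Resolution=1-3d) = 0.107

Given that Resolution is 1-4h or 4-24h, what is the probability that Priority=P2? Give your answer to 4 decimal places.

P(Resolution=1-4h) = 0.097 + 0.150 + 0.052 = 0.299.
P(Resolution=4-24h) = 0.097 + 0.021 + 0.070 = 0.188.
P(Resolution ∈ {1-4h, 4-24h}) = 0.299 + 0.188 = 0.487; P(Priority=P2, Resolution ∈ {1-4h, 4-24h}) = 0.150 + 0.021 = 0.171.
P(Priority=P2 | Resolution ∈ {1-4h, 4-24h}) = 0.171/0.487 = 0.3511.

0.3511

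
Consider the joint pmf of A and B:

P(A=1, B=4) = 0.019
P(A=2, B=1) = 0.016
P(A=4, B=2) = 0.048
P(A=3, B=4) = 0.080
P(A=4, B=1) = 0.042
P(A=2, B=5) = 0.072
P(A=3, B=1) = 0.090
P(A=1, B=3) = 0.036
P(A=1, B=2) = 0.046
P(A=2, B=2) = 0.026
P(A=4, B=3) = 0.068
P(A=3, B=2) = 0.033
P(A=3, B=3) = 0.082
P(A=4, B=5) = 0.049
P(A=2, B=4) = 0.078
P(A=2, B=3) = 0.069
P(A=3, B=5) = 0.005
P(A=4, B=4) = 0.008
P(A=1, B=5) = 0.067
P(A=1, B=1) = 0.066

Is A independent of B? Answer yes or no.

P(A=3) = 0.290 and P(B=5) = 0.193, so their product is 0.05597, but P(A=3, B=5) = 0.005. Since these differ, A and B are not independent.

no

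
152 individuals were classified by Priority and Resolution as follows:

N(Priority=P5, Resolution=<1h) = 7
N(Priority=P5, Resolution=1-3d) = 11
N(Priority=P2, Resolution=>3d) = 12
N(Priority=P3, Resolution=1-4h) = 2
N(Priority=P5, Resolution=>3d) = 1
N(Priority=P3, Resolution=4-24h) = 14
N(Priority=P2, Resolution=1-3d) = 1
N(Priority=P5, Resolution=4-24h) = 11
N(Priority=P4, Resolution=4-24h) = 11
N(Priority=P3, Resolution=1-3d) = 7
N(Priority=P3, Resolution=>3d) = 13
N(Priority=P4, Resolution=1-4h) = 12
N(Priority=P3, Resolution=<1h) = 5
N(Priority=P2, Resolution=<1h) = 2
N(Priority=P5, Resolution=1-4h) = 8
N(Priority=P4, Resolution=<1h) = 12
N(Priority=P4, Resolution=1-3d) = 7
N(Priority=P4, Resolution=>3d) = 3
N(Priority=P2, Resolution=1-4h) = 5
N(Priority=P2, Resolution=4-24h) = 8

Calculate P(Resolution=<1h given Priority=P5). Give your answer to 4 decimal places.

Total with Priority=P5: 7 + 8 + 11 + 11 + 1 = 38.
P(Resolution=<1h | Priority=P5) = 7/38 = 0.1842.

0.1842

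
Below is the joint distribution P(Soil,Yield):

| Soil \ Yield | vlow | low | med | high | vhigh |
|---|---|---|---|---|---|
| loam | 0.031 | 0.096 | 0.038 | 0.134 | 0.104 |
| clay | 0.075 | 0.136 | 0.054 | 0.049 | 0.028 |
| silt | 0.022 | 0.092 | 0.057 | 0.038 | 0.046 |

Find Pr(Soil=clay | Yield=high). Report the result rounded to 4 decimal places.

0.2217

P(Yield=high) = 0.134 + 0.049 + 0.038 = 0.221.
P(Soil=clay | Yield=high) = 0.049/0.221 = 0.2217.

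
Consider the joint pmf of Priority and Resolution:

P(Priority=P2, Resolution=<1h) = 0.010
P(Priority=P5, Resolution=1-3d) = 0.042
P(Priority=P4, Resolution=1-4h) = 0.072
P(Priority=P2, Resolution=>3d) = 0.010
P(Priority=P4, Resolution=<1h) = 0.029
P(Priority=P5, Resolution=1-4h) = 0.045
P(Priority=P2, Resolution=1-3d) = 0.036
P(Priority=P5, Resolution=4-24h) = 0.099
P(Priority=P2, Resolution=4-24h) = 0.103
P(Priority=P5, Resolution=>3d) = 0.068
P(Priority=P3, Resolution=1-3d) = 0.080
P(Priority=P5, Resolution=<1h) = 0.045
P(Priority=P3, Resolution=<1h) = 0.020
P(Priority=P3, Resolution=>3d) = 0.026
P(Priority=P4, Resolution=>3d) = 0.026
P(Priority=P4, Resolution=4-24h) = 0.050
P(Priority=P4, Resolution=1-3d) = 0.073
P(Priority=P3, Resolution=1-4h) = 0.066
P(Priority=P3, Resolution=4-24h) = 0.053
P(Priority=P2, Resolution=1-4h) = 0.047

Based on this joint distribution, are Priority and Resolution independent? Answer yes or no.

no

P(Priority=P2) = 0.206 and P(Resolution=4-24h) = 0.305, so their product is 0.06283, but P(Priority=P2, Resolution=4-24h) = 0.103. Since these differ, Priority and Resolution are not independent.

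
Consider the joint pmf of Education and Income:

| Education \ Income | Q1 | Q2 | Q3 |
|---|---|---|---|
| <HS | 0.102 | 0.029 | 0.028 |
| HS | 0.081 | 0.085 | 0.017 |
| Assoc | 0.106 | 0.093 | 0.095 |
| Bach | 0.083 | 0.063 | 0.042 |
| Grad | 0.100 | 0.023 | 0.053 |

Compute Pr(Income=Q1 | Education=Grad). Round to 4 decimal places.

P(Education=Grad) = 0.100 + 0.023 + 0.053 = 0.176.
P(Income=Q1 | Education=Grad) = 0.100/0.176 = 0.5682.

0.5682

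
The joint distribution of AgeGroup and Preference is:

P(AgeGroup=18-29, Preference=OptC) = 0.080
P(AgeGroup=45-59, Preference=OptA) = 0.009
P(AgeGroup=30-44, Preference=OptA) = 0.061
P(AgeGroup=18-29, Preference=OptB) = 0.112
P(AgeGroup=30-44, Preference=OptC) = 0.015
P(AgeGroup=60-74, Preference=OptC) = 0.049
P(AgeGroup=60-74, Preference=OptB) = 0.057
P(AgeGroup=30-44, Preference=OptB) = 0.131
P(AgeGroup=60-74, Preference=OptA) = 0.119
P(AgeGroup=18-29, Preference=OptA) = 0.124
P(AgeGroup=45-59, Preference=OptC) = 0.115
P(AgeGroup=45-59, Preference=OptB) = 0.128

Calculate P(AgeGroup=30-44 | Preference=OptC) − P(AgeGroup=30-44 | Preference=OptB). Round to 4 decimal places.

P(Preference=OptC) = 0.080 + 0.015 + 0.115 + 0.049 = 0.259; P(AgeGroup=30-44 | Preference=OptC) = 0.015/0.259 = 0.05792.
P(Preference=OptB) = 0.112 + 0.131 + 0.128 + 0.057 = 0.428; P(AgeGroup=30-44 | Preference=OptB) = 0.131/0.428 = 0.30607.
Difference = -0.2482.

-0.2482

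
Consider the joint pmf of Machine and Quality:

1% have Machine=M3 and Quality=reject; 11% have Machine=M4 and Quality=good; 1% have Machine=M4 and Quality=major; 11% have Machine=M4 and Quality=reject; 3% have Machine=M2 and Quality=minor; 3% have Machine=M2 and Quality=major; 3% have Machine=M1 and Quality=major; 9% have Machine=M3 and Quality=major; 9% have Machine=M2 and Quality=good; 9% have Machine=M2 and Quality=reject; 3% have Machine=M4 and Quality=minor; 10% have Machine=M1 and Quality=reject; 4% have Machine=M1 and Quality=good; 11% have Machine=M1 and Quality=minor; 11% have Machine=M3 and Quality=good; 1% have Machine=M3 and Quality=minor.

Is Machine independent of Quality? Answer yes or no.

P(Machine=M1) = 0.28 and P(Quality=minor) = 0.18, so their product is 0.0504, but P(Machine=M1, Quality=minor) = 0.11. Since these differ, Machine and Quality are not independent.

no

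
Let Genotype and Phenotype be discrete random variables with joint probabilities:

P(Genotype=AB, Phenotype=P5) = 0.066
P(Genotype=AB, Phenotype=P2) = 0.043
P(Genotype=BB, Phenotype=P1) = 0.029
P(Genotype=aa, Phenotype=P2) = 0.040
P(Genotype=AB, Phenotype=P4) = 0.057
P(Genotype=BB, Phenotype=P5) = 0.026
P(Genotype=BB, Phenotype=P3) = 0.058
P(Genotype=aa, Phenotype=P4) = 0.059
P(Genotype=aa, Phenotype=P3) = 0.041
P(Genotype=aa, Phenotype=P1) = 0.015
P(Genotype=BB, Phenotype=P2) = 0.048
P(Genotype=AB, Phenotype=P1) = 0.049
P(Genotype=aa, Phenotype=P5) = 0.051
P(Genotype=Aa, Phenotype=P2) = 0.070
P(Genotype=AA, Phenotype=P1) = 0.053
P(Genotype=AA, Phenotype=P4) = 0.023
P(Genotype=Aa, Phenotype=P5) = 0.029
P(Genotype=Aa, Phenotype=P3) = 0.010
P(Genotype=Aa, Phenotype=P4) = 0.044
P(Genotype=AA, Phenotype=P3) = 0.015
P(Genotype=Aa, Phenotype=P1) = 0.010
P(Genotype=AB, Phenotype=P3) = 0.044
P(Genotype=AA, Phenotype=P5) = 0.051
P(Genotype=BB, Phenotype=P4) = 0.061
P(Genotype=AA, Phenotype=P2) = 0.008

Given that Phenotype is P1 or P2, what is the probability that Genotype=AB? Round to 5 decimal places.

0.25205

P(Phenotype=P1) = 0.053 + 0.010 + 0.015 + 0.049 + 0.029 = 0.156.
P(Phenotype=P2) = 0.008 + 0.070 + 0.040 + 0.043 + 0.048 = 0.209.
P(Phenotype ∈ {P1, P2}) = 0.156 + 0.209 = 0.365; P(Genotype=AB, Phenotype ∈ {P1, P2}) = 0.049 + 0.043 = 0.092.
P(Genotype=AB | Phenotype ∈ {P1, P2}) = 0.092/0.365 = 0.25205.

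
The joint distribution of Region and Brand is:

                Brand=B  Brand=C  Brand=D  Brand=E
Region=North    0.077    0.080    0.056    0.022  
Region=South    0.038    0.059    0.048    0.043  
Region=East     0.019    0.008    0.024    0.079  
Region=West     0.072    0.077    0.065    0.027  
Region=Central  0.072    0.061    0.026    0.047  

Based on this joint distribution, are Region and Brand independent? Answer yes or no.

P(Region=East) = 0.130 and P(Brand=E) = 0.218, so their product is 0.02834, but P(Region=East, Brand=E) = 0.079. Since these differ, Region and Brand are not independent.

no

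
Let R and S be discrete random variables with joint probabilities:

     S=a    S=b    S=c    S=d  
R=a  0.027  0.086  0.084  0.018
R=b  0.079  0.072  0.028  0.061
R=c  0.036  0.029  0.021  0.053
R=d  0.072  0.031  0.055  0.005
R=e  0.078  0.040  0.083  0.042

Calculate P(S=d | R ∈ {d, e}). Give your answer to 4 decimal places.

P(R=d) = 0.072 + 0.031 + 0.055 + 0.005 = 0.163.
P(R=e) = 0.078 + 0.040 + 0.083 + 0.042 = 0.243.
P(R ∈ {d, e}) = 0.163 + 0.243 = 0.406; P(S=d, R ∈ {d, e}) = 0.005 + 0.042 = 0.047.
P(S=d | R ∈ {d, e}) = 0.047/0.406 = 0.1158.

0.1158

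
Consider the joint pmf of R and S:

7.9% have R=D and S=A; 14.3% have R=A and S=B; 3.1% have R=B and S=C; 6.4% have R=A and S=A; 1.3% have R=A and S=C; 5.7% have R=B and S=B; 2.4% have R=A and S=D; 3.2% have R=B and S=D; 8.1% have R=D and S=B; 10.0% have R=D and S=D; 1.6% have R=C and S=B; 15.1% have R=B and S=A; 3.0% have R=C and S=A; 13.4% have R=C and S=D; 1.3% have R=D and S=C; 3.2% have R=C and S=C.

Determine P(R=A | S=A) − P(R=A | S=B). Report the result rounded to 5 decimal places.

P(S=A) = 0.064 + 0.151 + 0.030 + 0.079 = 0.324; P(R=A | S=A) = 0.064/0.324 = 0.197531.
P(S=B) = 0.143 + 0.057 + 0.016 + 0.081 = 0.297; P(R=A | S=B) = 0.143/0.297 = 0.481481.
Difference = -0.28395.

-0.28395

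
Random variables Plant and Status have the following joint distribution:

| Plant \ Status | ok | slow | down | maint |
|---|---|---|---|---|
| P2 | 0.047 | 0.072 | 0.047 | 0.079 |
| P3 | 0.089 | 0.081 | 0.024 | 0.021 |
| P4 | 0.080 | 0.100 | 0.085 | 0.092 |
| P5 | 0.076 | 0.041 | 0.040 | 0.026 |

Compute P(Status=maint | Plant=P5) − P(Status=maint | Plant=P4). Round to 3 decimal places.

-0.116

P(Plant=P5) = 0.076 + 0.041 + 0.040 + 0.026 = 0.183; P(Status=maint | Plant=P5) = 0.026/0.183 = 0.1421.
P(Plant=P4) = 0.080 + 0.100 + 0.085 + 0.092 = 0.357; P(Status=maint | Plant=P4) = 0.092/0.357 = 0.2577.
Difference = -0.116.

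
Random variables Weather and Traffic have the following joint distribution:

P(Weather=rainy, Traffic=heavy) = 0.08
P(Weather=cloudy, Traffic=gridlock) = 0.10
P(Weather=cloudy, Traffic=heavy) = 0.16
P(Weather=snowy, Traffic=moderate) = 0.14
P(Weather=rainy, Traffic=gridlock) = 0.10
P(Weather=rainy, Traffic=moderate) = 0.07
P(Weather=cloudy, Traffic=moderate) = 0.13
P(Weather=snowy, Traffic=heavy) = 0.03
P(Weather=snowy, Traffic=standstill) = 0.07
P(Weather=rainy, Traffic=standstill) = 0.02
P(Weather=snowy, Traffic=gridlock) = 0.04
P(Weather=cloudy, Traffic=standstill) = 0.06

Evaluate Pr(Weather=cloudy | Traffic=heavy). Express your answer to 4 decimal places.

0.5926

P(Traffic=heavy) = 0.16 + 0.08 + 0.03 = 0.27.
P(Weather=cloudy | Traffic=heavy) = 0.16/0.27 = 0.5926.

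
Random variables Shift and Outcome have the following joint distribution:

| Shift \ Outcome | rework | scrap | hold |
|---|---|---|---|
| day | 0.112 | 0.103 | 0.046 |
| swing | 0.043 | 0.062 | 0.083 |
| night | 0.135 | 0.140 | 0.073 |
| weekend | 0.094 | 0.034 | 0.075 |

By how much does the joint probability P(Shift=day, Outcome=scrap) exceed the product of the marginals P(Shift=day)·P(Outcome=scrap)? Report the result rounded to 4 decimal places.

0.0145

P(Shift=day) = 0.112 + 0.103 + 0.046 = 0.261.
P(Outcome=scrap) = 0.103 + 0.062 + 0.140 + 0.034 = 0.339.
P(Shift=day, Outcome=scrap) − P(Shift=day)P(Outcome=scrap) = 0.103 − 0.261×0.339 = 0.0145.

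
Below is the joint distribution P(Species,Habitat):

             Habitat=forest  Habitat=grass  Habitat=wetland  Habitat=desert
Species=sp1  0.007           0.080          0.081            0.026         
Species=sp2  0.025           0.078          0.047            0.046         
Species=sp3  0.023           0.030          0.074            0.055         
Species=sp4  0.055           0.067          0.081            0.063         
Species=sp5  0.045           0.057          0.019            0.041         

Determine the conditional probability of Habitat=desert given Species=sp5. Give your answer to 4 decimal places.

0.2531

P(Species=sp5) = 0.045 + 0.057 + 0.019 + 0.041 = 0.162.
P(Habitat=desert | Species=sp5) = 0.041/0.162 = 0.2531.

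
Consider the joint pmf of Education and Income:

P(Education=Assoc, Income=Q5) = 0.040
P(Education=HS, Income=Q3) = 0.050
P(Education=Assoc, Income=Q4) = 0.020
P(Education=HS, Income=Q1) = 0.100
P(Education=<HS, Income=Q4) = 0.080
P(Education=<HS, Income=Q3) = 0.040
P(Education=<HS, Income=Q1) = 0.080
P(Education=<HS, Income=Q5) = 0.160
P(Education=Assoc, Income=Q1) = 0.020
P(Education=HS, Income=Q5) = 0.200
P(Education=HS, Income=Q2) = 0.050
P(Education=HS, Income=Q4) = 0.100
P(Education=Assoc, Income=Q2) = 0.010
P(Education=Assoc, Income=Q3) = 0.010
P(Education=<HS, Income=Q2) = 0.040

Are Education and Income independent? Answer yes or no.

yes

Every cell satisfies P(Education,Income) = P(Education)·P(Income). For instance P(Education=<HS) = 0.400, P(Income=Q1) = 0.200, and 0.400×0.200 = 0.080 matches the joint entry. So Education and Income are independent.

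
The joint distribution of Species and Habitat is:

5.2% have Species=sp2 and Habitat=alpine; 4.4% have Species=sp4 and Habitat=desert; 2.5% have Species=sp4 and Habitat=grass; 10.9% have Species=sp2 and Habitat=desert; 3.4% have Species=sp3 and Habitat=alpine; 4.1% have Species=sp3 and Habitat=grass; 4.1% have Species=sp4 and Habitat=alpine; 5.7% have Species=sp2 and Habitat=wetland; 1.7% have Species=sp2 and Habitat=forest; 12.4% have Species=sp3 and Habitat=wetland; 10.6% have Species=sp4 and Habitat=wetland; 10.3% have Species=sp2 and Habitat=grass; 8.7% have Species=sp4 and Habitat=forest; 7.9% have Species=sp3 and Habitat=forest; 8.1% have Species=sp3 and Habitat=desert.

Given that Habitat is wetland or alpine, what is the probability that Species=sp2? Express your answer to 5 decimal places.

0.26329

P(Habitat=wetland) = 0.057 + 0.124 + 0.106 = 0.287.
P(Habitat=alpine) = 0.052 + 0.034 + 0.041 = 0.127.
P(Habitat ∈ {wetland, alpine}) = 0.287 + 0.127 = 0.414; P(Species=sp2, Habitat ∈ {wetland, alpine}) = 0.057 + 0.052 = 0.109.
P(Species=sp2 | Habitat ∈ {wetland, alpine}) = 0.109/0.414 = 0.26329.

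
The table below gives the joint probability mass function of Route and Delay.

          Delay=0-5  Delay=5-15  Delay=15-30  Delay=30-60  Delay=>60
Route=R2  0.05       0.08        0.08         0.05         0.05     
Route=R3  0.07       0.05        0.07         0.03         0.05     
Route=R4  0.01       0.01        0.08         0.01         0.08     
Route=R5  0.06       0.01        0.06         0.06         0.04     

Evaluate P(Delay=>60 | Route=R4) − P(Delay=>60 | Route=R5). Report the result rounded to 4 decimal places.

P(Route=R4) = 0.01 + 0.01 + 0.08 + 0.01 + 0.08 = 0.19; P(Delay=>60 | Route=R4) = 0.08/0.19 = 0.42105.
P(Route=R5) = 0.06 + 0.01 + 0.06 + 0.06 + 0.04 = 0.23; P(Delay=>60 | Route=R5) = 0.04/0.23 = 0.17391.
Difference = 0.2471.

0.2471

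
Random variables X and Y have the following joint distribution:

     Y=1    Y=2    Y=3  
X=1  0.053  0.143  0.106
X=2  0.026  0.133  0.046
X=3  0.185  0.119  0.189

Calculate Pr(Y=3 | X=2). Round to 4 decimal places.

0.2244

P(X=2) = 0.026 + 0.133 + 0.046 = 0.205.
P(Y=3 | X=2) = 0.046/0.205 = 0.2244.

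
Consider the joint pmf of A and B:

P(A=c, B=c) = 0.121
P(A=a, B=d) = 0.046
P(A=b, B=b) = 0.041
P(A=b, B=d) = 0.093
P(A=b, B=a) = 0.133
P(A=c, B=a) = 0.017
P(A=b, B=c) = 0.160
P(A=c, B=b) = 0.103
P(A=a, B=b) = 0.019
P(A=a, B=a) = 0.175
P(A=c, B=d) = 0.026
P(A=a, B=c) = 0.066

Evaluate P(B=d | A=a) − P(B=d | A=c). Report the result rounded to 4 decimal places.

P(A=a) = 0.175 + 0.019 + 0.066 + 0.046 = 0.306; P(B=d | A=a) = 0.046/0.306 = 0.15033.
P(A=c) = 0.017 + 0.103 + 0.121 + 0.026 = 0.267; P(B=d | A=c) = 0.026/0.267 = 0.09738.
Difference = 0.0529.

0.0529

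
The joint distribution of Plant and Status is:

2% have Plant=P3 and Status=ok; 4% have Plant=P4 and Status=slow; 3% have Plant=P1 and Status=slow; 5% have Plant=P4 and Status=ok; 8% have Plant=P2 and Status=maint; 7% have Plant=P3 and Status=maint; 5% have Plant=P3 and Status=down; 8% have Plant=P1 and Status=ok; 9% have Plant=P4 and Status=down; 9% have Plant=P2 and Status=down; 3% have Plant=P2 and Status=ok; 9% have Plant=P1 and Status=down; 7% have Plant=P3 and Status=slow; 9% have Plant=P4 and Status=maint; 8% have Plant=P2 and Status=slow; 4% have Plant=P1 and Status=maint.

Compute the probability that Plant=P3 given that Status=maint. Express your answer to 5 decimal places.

P(Status=maint) = 0.04 + 0.08 + 0.07 + 0.09 = 0.28.
P(Plant=P3 | Status=maint) = 0.07/0.28 = 0.25000.

0.25000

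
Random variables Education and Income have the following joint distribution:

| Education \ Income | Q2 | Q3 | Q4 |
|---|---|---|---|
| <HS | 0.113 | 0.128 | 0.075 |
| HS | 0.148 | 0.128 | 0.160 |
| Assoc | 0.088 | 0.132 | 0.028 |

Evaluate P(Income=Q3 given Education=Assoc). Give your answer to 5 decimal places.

0.53226

P(Education=Assoc) = 0.088 + 0.132 + 0.028 = 0.248.
P(Income=Q3 | Education=Assoc) = 0.132/0.248 = 0.53226.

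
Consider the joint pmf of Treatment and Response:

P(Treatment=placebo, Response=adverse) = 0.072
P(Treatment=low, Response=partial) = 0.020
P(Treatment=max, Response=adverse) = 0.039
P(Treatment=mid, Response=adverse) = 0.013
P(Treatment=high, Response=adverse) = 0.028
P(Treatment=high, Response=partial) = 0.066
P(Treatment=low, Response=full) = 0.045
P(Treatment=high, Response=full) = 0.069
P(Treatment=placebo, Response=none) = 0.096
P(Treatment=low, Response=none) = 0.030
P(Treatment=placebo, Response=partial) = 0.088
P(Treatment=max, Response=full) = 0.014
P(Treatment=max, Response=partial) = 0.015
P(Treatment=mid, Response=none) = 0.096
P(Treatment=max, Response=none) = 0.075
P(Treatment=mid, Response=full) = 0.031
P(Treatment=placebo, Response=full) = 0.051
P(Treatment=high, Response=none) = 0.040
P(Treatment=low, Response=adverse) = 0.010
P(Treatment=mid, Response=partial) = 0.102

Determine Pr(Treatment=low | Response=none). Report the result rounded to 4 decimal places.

0.0890

P(Response=none) = 0.096 + 0.030 + 0.096 + 0.040 + 0.075 = 0.337.
P(Treatment=low | Response=none) = 0.030/0.337 = 0.0890.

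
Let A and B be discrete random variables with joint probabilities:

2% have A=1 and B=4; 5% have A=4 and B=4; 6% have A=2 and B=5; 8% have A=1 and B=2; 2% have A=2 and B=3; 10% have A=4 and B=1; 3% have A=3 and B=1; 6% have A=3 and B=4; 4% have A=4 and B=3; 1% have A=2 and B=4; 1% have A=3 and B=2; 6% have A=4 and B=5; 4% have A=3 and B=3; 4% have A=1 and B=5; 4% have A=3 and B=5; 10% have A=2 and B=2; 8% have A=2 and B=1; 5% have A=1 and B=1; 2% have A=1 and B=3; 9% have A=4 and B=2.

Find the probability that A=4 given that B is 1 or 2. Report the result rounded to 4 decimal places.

0.3519

P(B=1) = 0.05 + 0.08 + 0.03 + 0.10 = 0.26.
P(B=2) = 0.08 + 0.10 + 0.01 + 0.09 = 0.28.
P(B ∈ {1, 2}) = 0.26 + 0.28 = 0.54; P(A=4, B ∈ {1, 2}) = 0.10 + 0.09 = 0.19.
P(A=4 | B ∈ {1, 2}) = 0.19/0.54 = 0.3519.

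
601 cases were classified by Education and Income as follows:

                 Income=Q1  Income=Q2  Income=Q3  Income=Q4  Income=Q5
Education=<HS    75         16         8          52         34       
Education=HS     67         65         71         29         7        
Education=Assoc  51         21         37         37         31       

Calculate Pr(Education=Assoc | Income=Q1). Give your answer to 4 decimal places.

Total with Income=Q1: 75 + 67 + 51 = 193.
P(Education=Assoc | Income=Q1) = 51/193 = 0.2642.

0.2642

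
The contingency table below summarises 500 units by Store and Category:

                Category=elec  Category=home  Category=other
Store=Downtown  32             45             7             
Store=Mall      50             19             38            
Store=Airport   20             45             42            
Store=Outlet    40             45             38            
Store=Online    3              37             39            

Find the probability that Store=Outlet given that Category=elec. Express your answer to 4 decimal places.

Total with Category=elec: 32 + 50 + 20 + 40 + 3 = 145.
P(Store=Outlet | Category=elec) = 40/145 = 0.2759.

0.2759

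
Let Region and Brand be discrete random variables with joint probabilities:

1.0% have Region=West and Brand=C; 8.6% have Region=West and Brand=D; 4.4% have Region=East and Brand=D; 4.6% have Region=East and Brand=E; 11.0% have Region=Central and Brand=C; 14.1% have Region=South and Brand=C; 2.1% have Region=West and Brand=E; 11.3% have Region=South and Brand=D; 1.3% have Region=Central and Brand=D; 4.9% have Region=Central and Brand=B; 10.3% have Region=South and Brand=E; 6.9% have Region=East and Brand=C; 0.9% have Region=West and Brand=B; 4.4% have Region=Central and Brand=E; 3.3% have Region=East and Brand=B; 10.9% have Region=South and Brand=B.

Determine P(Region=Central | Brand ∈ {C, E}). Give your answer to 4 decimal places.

0.2831

P(Brand=C) = 0.141 + 0.069 + 0.010 + 0.110 = 0.330.
P(Brand=E) = 0.103 + 0.046 + 0.021 + 0.044 = 0.214.
P(Brand ∈ {C, E}) = 0.330 + 0.214 = 0.544; P(Region=Central, Brand ∈ {C, E}) = 0.110 + 0.044 = 0.154.
P(Region=Central | Brand ∈ {C, E}) = 0.154/0.544 = 0.2831.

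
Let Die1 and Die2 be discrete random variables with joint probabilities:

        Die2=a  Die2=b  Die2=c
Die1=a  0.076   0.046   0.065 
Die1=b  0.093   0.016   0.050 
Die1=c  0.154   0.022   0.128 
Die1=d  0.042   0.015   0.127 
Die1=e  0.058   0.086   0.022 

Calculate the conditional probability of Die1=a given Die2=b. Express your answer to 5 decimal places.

P(Die2=b) = 0.046 + 0.016 + 0.022 + 0.015 + 0.086 = 0.185.
P(Die1=a | Die2=b) = 0.046/0.185 = 0.24865.

0.24865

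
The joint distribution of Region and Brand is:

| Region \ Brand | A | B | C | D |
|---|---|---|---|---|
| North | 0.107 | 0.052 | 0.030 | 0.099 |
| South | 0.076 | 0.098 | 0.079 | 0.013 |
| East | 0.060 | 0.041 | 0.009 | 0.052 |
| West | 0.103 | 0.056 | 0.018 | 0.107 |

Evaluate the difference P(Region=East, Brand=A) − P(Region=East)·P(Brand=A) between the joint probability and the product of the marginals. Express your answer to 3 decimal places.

0.004

P(Region=East) = 0.060 + 0.041 + 0.009 + 0.052 = 0.162.
P(Brand=A) = 0.107 + 0.076 + 0.060 + 0.103 = 0.346.
P(Region=East, Brand=A) − P(Region=East)P(Brand=A) = 0.060 − 0.162×0.346 = 0.004.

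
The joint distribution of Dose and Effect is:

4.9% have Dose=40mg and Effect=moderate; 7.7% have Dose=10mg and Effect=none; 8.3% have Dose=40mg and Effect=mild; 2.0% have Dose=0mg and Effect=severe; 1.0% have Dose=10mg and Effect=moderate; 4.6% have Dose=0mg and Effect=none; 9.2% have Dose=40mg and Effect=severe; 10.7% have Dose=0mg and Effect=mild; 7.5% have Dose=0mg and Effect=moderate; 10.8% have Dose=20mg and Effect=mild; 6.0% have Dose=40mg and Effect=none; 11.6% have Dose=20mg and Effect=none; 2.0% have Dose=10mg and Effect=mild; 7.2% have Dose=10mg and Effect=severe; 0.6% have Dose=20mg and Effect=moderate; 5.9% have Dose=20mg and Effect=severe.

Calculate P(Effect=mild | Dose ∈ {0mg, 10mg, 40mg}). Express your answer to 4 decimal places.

P(Dose=0mg) = 0.046 + 0.107 + 0.075 + 0.020 = 0.248.
P(Dose=10mg) = 0.077 + 0.020 + 0.010 + 0.072 = 0.179.
P(Dose=40mg) = 0.060 + 0.083 + 0.049 + 0.092 = 0.284.
P(Dose ∈ {0mg, 10mg, 40mg}) = 0.248 + 0.179 + 0.284 = 0.711; P(Effect=mild, Dose ∈ {0mg, 10mg, 40mg}) = 0.107 + 0.020 + 0.083 = 0.210.
P(Effect=mild | Dose ∈ {0mg, 10mg, 40mg}) = 0.210/0.711 = 0.2954.

0.2954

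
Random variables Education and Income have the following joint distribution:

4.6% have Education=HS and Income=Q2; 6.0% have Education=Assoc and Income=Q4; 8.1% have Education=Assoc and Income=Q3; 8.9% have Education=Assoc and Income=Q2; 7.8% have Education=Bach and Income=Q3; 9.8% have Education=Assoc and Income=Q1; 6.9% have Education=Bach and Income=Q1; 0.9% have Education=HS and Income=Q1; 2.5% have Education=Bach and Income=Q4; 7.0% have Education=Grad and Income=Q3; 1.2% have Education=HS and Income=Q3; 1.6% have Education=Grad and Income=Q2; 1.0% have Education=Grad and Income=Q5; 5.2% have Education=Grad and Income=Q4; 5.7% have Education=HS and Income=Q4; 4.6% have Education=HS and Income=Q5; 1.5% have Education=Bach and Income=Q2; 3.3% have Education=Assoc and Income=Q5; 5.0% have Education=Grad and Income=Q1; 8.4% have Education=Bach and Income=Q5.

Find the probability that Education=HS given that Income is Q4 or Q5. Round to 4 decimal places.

P(Income=Q4) = 0.057 + 0.060 + 0.025 + 0.052 = 0.194.
P(Income=Q5) = 0.046 + 0.033 + 0.084 + 0.010 = 0.173.
P(Income ∈ {Q4, Q5}) = 0.194 + 0.173 = 0.367; P(Education=HS, Income ∈ {Q4, Q5}) = 0.057 + 0.046 = 0.103.
P(Education=HS | Income ∈ {Q4, Q5}) = 0.103/0.367 = 0.2807.

0.2807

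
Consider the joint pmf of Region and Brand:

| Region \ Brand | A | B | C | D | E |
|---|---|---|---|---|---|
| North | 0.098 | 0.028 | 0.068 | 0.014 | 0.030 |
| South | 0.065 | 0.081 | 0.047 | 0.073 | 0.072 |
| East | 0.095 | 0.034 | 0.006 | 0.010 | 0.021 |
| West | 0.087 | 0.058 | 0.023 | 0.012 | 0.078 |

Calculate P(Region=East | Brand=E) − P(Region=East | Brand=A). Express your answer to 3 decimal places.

-0.171

P(Brand=E) = 0.030 + 0.072 + 0.021 + 0.078 = 0.201; P(Region=East | Brand=E) = 0.021/0.201 = 0.1045.
P(Brand=A) = 0.098 + 0.065 + 0.095 + 0.087 = 0.345; P(Region=East | Brand=A) = 0.095/0.345 = 0.2754.
Difference = -0.171.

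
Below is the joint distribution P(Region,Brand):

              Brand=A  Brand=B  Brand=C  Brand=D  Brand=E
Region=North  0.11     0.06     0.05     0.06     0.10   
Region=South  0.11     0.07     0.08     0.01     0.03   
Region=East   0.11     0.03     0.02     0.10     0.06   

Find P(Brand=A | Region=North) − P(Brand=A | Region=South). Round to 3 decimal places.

P(Region=North) = 0.11 + 0.06 + 0.05 + 0.06 + 0.10 = 0.38; P(Brand=A | Region=North) = 0.11/0.38 = 0.2895.
P(Region=South) = 0.11 + 0.07 + 0.08 + 0.01 + 0.03 = 0.30; P(Brand=A | Region=South) = 0.11/0.30 = 0.3667.
Difference = -0.077.

-0.077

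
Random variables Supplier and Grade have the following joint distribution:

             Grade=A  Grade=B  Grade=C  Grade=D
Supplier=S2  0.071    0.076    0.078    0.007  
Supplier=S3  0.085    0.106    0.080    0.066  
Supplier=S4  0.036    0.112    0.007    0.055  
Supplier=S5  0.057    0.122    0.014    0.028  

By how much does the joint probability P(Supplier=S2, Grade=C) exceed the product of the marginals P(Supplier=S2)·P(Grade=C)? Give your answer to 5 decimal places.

P(Supplier=S2) = 0.071 + 0.076 + 0.078 + 0.007 = 0.232.
P(Grade=C) = 0.078 + 0.080 + 0.007 + 0.014 = 0.179.
P(Supplier=S2, Grade=C) − P(Supplier=S2)P(Grade=C) = 0.078 − 0.232×0.179 = 0.03647.

0.03647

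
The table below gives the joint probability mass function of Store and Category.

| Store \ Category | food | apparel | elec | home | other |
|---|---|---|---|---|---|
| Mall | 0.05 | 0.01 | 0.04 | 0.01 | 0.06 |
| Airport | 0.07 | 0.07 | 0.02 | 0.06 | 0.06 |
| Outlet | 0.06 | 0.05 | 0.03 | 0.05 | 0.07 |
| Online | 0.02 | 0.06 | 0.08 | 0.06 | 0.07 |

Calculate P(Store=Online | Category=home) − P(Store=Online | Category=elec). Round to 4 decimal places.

-0.1373

P(Category=home) = 0.01 + 0.06 + 0.05 + 0.06 = 0.18; P(Store=Online | Category=home) = 0.06/0.18 = 0.33333.
P(Category=elec) = 0.04 + 0.02 + 0.03 + 0.08 = 0.17; P(Store=Online | Category=elec) = 0.08/0.17 = 0.47059.
Difference = -0.1373.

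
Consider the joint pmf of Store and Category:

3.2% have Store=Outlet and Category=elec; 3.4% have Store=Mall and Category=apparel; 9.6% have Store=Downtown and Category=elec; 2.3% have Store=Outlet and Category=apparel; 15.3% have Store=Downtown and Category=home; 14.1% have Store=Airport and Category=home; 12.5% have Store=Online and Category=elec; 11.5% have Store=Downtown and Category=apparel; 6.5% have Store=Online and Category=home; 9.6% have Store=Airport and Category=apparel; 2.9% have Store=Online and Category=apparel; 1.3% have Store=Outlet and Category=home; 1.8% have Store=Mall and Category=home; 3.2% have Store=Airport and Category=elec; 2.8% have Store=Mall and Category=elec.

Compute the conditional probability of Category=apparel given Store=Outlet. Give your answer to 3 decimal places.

P(Store=Outlet) = 0.023 + 0.032 + 0.013 = 0.068.
P(Category=apparel | Store=Outlet) = 0.023/0.068 = 0.338.

0.338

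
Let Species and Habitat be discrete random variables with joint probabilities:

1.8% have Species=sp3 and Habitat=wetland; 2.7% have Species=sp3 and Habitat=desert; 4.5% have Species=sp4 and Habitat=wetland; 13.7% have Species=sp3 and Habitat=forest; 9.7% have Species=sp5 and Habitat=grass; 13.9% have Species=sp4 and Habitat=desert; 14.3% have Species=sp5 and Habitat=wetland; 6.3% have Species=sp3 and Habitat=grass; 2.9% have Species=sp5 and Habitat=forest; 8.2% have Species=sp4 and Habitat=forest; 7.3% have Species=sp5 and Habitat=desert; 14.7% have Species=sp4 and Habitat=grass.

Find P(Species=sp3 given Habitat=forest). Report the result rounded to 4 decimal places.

P(Habitat=forest) = 0.137 + 0.082 + 0.029 = 0.248.
P(Species=sp3 | Habitat=forest) = 0.137/0.248 = 0.5524.

0.5524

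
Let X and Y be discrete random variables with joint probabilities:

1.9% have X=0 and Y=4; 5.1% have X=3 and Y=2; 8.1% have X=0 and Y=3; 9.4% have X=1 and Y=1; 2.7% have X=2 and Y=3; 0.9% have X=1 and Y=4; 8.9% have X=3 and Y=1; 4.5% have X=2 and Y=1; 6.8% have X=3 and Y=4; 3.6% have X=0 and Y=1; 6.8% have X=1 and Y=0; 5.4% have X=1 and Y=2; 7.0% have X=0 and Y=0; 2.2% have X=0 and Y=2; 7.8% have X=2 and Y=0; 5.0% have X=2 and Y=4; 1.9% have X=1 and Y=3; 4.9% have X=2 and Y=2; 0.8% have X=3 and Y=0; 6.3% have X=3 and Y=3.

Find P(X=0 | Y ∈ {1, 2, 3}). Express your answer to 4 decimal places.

P(Y=1) = 0.036 + 0.094 + 0.045 + 0.089 = 0.264.
P(Y=2) = 0.022 + 0.054 + 0.049 + 0.051 = 0.176.
P(Y=3) = 0.081 + 0.019 + 0.027 + 0.063 = 0.190.
P(Y ∈ {1, 2, 3}) = 0.264 + 0.176 + 0.190 = 0.630; P(X=0, Y ∈ {1, 2, 3}) = 0.036 + 0.022 + 0.081 = 0.139.
P(X=0 | Y ∈ {1, 2, 3}) = 0.139/0.630 = 0.2206.

0.2206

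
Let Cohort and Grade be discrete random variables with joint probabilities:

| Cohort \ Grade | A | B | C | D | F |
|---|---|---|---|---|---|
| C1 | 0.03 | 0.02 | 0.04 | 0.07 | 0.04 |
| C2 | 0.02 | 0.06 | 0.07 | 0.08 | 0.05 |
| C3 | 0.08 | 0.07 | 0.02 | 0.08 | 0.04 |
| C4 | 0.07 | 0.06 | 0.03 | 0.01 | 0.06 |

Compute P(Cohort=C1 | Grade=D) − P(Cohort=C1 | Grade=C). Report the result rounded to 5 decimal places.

0.04167

P(Grade=D) = 0.07 + 0.08 + 0.08 + 0.01 = 0.24; P(Cohort=C1 | Grade=D) = 0.07/0.24 = 0.291667.
P(Grade=C) = 0.04 + 0.07 + 0.02 + 0.03 = 0.16; P(Cohort=C1 | Grade=C) = 0.04/0.16 = 0.250000.
Difference = 0.04167.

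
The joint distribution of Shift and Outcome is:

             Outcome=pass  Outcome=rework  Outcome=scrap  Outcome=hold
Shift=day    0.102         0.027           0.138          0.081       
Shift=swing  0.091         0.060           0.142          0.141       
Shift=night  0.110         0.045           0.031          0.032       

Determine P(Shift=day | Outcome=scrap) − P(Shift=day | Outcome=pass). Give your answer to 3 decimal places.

0.107

P(Outcome=scrap) = 0.138 + 0.142 + 0.031 = 0.311; P(Shift=day | Outcome=scrap) = 0.138/0.311 = 0.4437.
P(Outcome=pass) = 0.102 + 0.091 + 0.110 = 0.303; P(Shift=day | Outcome=pass) = 0.102/0.303 = 0.3366.
Difference = 0.107.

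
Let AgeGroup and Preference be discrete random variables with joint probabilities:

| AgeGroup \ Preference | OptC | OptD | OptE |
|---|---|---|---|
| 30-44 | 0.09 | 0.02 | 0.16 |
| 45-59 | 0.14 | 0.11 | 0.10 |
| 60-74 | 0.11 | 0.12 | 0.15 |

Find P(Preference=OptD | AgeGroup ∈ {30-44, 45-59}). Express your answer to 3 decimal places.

P(AgeGroup=30-44) = 0.09 + 0.02 + 0.16 = 0.27.
P(AgeGroup=45-59) = 0.14 + 0.11 + 0.10 = 0.35.
P(AgeGroup ∈ {30-44, 45-59}) = 0.27 + 0.35 = 0.62; P(Preference=OptD, AgeGroup ∈ {30-44, 45-59}) = 0.02 + 0.11 = 0.13.
P(Preference=OptD | AgeGroup ∈ {30-44, 45-59}) = 0.13/0.62 = 0.210.

0.210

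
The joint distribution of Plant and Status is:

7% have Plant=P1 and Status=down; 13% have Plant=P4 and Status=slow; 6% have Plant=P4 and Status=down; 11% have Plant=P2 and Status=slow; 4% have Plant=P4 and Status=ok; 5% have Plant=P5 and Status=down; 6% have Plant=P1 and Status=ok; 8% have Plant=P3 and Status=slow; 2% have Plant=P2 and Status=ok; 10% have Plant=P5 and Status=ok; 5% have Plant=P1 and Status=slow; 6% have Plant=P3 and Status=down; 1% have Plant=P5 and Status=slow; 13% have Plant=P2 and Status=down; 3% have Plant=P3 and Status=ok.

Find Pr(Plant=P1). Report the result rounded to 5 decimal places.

0.18000

P(Plant=P1) = 0.06 + 0.05 + 0.07 = 0.18.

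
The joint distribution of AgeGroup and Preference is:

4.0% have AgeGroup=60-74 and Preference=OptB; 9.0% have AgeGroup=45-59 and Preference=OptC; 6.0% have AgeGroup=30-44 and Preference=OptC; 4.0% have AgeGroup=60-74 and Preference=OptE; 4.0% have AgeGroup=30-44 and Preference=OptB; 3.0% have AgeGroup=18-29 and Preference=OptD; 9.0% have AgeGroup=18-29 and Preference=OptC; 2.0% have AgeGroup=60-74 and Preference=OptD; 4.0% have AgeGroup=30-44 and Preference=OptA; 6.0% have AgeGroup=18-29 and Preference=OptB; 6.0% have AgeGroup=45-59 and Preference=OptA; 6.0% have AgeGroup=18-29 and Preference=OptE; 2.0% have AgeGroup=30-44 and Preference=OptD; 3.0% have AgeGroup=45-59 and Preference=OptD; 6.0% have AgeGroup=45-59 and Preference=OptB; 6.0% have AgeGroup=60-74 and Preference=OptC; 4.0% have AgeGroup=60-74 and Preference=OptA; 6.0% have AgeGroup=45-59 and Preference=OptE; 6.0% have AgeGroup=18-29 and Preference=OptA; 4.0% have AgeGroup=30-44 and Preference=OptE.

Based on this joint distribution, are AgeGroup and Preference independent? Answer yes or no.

Every cell satisfies P(AgeGroup,Preference) = P(AgeGroup)·P(Preference). For instance P(AgeGroup=30-44) = 0.200, P(Preference=OptB) = 0.200, and 0.200×0.200 = 0.040 matches the joint entry. So AgeGroup and Preference are independent.

yes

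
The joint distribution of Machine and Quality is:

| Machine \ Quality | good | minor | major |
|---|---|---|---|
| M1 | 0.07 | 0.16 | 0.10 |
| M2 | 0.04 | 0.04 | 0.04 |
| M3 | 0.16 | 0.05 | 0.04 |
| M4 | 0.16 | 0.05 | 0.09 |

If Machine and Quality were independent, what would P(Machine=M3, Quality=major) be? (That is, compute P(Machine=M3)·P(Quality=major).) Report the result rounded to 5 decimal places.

P(Machine=M3) = 0.16 + 0.05 + 0.04 = 0.25.
P(Quality=major) = 0.10 + 0.04 + 0.04 + 0.09 = 0.27.
Product: 0.25 × 0.27 = 0.06750.

0.06750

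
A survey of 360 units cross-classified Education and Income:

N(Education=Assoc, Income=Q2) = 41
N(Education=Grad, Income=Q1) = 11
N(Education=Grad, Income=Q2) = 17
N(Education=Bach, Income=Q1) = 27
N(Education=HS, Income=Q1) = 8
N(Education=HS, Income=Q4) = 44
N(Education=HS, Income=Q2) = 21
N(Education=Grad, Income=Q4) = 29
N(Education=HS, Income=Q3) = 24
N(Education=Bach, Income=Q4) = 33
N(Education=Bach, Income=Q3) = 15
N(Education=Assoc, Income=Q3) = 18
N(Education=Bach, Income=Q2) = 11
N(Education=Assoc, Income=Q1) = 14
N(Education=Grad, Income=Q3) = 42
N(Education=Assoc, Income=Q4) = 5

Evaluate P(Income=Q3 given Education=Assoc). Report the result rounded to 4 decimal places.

Total with Education=Assoc: 14 + 41 + 18 + 5 = 78.
P(Income=Q3 | Education=Assoc) = 18/78 = 0.2308.

0.2308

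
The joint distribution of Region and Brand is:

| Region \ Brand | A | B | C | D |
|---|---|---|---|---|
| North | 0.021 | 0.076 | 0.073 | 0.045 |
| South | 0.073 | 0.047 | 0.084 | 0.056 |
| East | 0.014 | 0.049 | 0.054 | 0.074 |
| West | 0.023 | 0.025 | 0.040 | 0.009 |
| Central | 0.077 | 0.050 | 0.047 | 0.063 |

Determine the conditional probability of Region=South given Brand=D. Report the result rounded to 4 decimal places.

P(Brand=D) = 0.045 + 0.056 + 0.074 + 0.009 + 0.063 = 0.247.
P(Region=South | Brand=D) = 0.056/0.247 = 0.2267.

0.2267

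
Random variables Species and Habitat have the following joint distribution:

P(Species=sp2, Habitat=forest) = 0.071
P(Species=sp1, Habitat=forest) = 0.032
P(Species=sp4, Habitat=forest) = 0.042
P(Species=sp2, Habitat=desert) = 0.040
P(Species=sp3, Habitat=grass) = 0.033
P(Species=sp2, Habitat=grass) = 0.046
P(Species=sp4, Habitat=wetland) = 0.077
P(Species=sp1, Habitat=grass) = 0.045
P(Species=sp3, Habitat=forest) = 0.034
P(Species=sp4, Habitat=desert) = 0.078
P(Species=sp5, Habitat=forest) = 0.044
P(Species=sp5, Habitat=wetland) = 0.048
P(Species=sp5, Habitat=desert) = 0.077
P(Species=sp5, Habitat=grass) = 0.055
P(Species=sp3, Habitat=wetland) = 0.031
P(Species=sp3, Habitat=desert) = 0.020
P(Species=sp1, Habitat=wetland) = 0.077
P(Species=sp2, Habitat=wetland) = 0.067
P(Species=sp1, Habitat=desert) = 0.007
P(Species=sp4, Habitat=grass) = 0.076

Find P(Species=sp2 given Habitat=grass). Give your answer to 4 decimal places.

0.1804

P(Habitat=grass) = 0.045 + 0.046 + 0.033 + 0.076 + 0.055 = 0.255.
P(Species=sp2 | Habitat=grass) = 0.046/0.255 = 0.1804.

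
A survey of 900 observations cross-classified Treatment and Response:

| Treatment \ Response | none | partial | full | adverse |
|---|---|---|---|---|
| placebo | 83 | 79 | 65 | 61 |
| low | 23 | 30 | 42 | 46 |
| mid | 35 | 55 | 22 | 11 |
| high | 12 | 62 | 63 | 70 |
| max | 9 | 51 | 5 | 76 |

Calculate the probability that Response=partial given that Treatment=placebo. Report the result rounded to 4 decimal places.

Total with Treatment=placebo: 83 + 79 + 65 + 61 = 288.
P(Response=partial | Treatment=placebo) = 79/288 = 0.2743.

0.2743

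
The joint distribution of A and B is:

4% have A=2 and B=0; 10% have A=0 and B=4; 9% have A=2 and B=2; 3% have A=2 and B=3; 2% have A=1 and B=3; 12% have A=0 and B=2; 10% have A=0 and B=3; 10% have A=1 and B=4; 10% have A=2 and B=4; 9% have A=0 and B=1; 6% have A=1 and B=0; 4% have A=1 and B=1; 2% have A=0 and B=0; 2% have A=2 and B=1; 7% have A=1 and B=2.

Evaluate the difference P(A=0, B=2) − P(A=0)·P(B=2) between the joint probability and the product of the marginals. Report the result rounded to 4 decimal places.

-0.0004

P(A=0) = 0.02 + 0.09 + 0.12 + 0.10 + 0.10 = 0.43.
P(B=2) = 0.12 + 0.07 + 0.09 = 0.28.
P(A=0, B=2) − P(A=0)P(B=2) = 0.12 − 0.43×0.28 = -0.0004.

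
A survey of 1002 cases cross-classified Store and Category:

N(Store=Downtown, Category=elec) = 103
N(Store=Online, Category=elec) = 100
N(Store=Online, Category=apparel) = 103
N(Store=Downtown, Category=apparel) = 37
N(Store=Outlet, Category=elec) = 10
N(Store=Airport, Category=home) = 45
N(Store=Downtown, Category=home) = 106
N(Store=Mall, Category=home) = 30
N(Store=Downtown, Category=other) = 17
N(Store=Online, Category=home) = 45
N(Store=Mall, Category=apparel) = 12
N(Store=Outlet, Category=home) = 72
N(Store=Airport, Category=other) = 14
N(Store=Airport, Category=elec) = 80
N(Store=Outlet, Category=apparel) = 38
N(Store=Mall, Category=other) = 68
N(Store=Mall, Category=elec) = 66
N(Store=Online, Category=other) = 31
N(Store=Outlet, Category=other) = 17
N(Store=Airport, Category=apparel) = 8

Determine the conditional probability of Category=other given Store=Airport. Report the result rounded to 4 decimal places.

0.0952

Total with Store=Airport: 8 + 80 + 45 + 14 = 147.
P(Category=other | Store=Airport) = 14/147 = 0.0952.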